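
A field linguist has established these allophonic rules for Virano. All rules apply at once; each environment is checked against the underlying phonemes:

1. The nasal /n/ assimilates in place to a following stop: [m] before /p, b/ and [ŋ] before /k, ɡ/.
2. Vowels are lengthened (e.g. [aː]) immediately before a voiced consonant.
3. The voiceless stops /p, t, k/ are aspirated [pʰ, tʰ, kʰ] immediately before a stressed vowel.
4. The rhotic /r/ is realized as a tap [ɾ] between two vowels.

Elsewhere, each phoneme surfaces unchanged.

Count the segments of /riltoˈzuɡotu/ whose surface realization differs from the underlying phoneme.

3

Segments that undergo a rule: /i/ → [iː] (rule 2); /o/ → [oː] (rule 2); /u/ → [uː] (rule 2).
All other segments surface unchanged.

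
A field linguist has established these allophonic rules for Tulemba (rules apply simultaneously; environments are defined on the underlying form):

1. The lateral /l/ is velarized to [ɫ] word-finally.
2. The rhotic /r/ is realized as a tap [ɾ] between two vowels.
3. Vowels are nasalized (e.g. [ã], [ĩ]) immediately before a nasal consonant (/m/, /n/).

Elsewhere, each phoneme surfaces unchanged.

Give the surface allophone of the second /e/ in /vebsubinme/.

/e/ (word-final) fails the environment for rule 3, so it stays [e].

[e]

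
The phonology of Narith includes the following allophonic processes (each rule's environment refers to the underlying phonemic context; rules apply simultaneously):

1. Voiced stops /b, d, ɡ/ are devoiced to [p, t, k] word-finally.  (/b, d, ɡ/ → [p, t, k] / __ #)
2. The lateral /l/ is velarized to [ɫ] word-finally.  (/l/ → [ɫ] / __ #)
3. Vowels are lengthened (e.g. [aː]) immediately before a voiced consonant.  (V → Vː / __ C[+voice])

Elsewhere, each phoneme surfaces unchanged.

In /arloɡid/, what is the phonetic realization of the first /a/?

[aː]

/a/ — word-initial, before a voiced consonant — surfaces as [aː] (rule 3).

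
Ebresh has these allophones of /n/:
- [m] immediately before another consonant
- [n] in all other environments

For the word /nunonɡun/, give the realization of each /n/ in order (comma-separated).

Occurrence 1 (position 1): no conditioning environment matches → elsewhere allophone [n].
Occurrence 2 (position 3): no conditioning environment matches → elsewhere allophone [n].
Occurrence 3 (position 5): immediately before another consonant → [m].
Occurrence 4 (position 8): no conditioning environment matches → elsewhere allophone [n].

[n], [n], [m], [n]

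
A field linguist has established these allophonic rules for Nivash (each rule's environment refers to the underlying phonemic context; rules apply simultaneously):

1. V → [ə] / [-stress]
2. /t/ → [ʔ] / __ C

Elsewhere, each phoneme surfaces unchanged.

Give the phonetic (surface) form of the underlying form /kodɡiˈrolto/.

/k/ (word-initial): no rule targets it → [k].
/o/ — between /k/ and /d/, in an unstressed syllable — surfaces as [ə] (rule 1).
/d/ stays [d].
/ɡ/ (between /d/ and /i/): no rule targets it → [ɡ].
/i/ meets the environment for rule 1 (in an unstressed syllable) → [ə].
/r/ — not in any rule's target class → [r].
/o/ (between /r/ and /l/): rule 1 targets it, but not in an unstressed syllable → unchanged [o].
/l/ — not in any rule's target class → [l].
/t/ (between /l/ and /o/): rule 2 targets it, but not immediately before a consonant → unchanged [t].
/o/ meets the environment for rule 1 (in an unstressed syllable) → [ə].

[kədɡəˈroltə]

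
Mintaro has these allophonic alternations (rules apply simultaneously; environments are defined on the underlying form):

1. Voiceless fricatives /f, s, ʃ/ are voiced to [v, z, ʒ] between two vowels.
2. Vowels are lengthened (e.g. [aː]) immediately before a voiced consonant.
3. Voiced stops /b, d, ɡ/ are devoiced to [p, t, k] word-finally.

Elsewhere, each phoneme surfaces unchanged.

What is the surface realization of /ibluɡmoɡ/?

/i/ (word-initial): before a voiced consonant, so rule 2 applies → [iː].
/b/ — between /i/ and /l/; rule 3 does not apply here → [b].
/l/ — not in any rule's target class → [l].
/u/ meets the environment for rule 2 (before a voiced consonant) → [uː].
/ɡ/ (between /u/ and /m/): rule 3 targets it, but not word-finally → unchanged [ɡ].
/m/ — not in any rule's target class → [m].
Rule 2 applies to /o/ (between /m/ and /ɡ/: before a voiced consonant) → [oː].
/ɡ/ — word-final, word-finally — surfaces as [k] (rule 3).

[iːbluːɡmoːk]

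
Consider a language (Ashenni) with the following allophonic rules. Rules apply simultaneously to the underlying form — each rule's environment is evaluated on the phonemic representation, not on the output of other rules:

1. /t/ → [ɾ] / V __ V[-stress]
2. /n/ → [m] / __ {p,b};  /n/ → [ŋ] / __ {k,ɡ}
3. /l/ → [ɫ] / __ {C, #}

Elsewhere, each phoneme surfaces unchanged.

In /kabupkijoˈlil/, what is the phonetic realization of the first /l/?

/l/ — between /o/ and /i/; rule 3 does not apply here → [l].

[l]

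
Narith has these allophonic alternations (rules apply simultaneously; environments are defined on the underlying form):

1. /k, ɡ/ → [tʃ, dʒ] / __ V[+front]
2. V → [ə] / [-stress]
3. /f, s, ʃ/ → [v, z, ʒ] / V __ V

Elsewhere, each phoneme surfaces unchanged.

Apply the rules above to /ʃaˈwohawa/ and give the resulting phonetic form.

[ʃəˈwohəwə]

/ʃ/ (word-initial) is in the target of rule 3 but the environment (between two vowels) is not met → [ʃ].
/a/ — between /ʃ/ and /w/, in an unstressed syllable — surfaces as [ə] (rule 2).
/w/ (between /a/ and /o/) is unaffected → [w].
/o/ (between /w/ and /h/) fails the environment for rule 2, so it stays [o].
/h/ stays [h].
/a/ (between /h/ and /w/) occurs in an unstressed syllable → [ə] by rule 2.
/w/ (between /a/ and /a/): no rule targets it → [w].
/a/ — word-final, in an unstressed syllable — surfaces as [ə] (rule 2).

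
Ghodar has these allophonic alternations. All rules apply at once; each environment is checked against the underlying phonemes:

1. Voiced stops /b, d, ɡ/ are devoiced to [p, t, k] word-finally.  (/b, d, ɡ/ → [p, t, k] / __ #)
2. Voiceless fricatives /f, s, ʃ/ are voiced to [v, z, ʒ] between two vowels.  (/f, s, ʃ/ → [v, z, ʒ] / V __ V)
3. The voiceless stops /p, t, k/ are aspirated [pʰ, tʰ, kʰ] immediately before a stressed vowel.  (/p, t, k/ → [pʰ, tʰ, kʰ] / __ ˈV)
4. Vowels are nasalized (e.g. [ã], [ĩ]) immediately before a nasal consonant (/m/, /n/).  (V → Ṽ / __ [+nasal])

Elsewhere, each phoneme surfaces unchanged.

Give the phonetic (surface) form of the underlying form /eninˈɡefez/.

[ẽnĩnˈɡevez]

/e/ (word-initial): before a nasal consonant, so rule 4 applies → [ẽ].
/i/ (between /n/ and /n/): before a nasal consonant, so rule 4 applies → [ĩ].
/ɡ/ (between /n/ and /e/) is in the target of rule 1 but the environment (word-finally) is not met → [ɡ].
/e/ (between /ɡ/ and /f/) is in the target of rule 4 but the environment (before a nasal consonant) is not met → [e].
/f/ meets the environment for rule 2 (between two vowels) → [v].
/e/ — between /f/ and /z/; rule 4 does not apply here → [e].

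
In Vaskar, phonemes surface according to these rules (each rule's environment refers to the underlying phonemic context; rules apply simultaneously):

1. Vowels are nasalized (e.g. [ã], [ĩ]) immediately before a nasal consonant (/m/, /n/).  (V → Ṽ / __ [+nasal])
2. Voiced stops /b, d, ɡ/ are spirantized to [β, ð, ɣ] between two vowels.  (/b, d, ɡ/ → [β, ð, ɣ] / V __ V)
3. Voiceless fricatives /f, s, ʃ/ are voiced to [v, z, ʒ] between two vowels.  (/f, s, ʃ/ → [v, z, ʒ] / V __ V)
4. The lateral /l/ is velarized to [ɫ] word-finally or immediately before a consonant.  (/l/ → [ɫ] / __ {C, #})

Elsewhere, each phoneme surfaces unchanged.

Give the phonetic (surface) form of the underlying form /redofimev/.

/r/ — not in any rule's target class → [r].
/e/ (between /r/ and /d/) fails the environment for rule 1, so it stays [e].
/d/ (between /e/ and /o/): between two vowels, so rule 2 applies → [ð].
/o/ (between /d/ and /f/) is in the target of rule 1 but the environment (before a nasal consonant) is not met → [o].
Rule 3 applies to /f/ (between /o/ and /i/: between two vowels) → [v].
Rule 1 applies to /i/ (between /f/ and /m/: before a nasal consonant) → [ĩ].
/m/ stays [m].
/e/ — between /m/ and /v/; rule 1 does not apply here → [e].
/v/ stays [v].

[reðovĩmev]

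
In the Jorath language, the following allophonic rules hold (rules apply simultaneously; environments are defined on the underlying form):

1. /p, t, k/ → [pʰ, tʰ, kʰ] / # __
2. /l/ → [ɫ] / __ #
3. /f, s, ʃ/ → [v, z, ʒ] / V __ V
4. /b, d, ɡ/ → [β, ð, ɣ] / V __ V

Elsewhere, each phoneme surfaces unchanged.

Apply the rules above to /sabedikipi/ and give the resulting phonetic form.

/s/ (word-initial) fails the environment for rule 3, so it stays [s].
/a/ (between /s/ and /b/): no rule targets it → [a].
/b/ — between /a/ and /e/, between two vowels — surfaces as [β] (rule 4).
/e/ — not in any rule's target class → [e].
Rule 4 applies to /d/ (between /e/ and /i/: between two vowels) → [ð].
/i/ (between /d/ and /k/): no rule targets it → [i].
/k/ (between /i/ and /i/) is in the target of rule 1 but the environment (word-initially) is not met → [k].
/i/ stays [i].
/p/ (between /i/ and /i/) is in the target of rule 1 but the environment (word-initially) is not met → [p].
/i/ (word-final) is unaffected → [i].

[saβeðikipi]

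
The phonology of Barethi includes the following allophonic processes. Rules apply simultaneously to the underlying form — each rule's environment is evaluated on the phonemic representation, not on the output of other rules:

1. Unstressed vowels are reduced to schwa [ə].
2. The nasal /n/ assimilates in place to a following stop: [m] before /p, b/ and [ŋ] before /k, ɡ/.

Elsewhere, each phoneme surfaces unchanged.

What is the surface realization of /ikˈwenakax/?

[əkˈwenəkəx]

/i/ (word-initial): in an unstressed syllable, so rule 1 applies → [ə].
/e/ — between /w/ and /n/; rule 1 does not apply here → [e].
/n/ — between /e/ and /a/; rule 2 does not apply here → [n].
/a/ (between /n/ and /k/) occurs in an unstressed syllable → [ə] by rule 1.
/a/ — between /k/ and /x/, in an unstressed syllable — surfaces as [ə] (rule 1).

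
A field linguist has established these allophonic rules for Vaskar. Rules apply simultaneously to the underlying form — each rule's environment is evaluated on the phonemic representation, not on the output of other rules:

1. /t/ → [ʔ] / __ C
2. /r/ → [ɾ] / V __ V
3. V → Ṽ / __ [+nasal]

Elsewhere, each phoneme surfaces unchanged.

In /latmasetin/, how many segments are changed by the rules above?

Segments that undergo a rule: /t/ → [ʔ] (rule 1); /i/ → [ĩ] (rule 3).
All other segments surface unchanged.

2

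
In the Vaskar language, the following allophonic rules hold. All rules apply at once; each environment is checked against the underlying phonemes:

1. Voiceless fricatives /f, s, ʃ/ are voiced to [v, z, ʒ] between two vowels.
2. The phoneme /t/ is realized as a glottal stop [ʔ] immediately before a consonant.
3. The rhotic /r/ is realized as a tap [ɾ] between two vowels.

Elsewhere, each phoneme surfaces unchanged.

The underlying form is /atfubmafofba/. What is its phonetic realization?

[aʔfubmavofba]

/t/ (between /a/ and /f/) occurs immediately before a consonant → [ʔ] by rule 2.
/f/ (between /t/ and /u/) is in the target of rule 1 but the environment (between two vowels) is not met → [f].
/f/ meets the environment for rule 1 (between two vowels) → [v].
/f/ (between /o/ and /b/) is in the target of rule 1 but the environment (between two vowels) is not met → [f].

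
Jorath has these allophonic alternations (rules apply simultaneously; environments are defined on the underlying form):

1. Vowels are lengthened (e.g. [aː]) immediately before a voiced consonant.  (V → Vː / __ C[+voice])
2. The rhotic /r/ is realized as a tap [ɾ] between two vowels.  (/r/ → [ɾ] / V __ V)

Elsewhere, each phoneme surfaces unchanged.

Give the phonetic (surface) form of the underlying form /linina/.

/l/ (word-initial) is unaffected → [l].
/i/ — between /l/ and /n/, before a voiced consonant — surfaces as [iː] (rule 1).
/n/ — not in any rule's target class → [n].
Rule 1 applies to /i/ (between /n/ and /n/: before a voiced consonant) → [iː].
/n/ stays [n].
/a/ (word-final): rule 1 targets it, but not before a voiced consonant → unchanged [a].

[liːniːna]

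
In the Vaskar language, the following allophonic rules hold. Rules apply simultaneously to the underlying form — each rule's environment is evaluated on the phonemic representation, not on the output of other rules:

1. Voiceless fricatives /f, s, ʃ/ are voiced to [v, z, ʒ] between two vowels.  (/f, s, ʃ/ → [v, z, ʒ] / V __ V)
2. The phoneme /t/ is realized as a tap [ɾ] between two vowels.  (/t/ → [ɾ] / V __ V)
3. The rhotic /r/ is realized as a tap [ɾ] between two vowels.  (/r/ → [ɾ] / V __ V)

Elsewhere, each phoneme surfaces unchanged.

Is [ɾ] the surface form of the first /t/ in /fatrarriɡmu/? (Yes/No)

/t/ (between /a/ and /r/) fails the environment for rule 2, so it stays [t].
The actual realization is [t], not [ɾ].

No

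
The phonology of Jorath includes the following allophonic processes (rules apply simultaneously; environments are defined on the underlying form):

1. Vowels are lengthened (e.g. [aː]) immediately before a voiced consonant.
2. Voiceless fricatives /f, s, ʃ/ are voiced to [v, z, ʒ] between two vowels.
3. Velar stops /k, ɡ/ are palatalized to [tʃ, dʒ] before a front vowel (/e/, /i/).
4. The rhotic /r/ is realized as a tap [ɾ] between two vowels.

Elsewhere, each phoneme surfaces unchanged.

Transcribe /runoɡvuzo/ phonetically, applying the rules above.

/r/ (word-initial): rule 4 targets it, but not between two vowels → unchanged [r].
/u/ (between /r/ and /n/) occurs before a voiced consonant → [uː] by rule 1.
/n/ (between /u/ and /o/) is unaffected → [n].
/o/ meets the environment for rule 1 (before a voiced consonant) → [oː].
/ɡ/ (between /o/ and /v/) fails the environment for rule 3, so it stays [ɡ].
/v/ (between /ɡ/ and /u/) is unaffected → [v].
/u/ meets the environment for rule 1 (before a voiced consonant) → [uː].
/z/ (between /u/ and /o/) is unaffected → [z].
/o/ — word-final; rule 1 does not apply here → [o].

[ruːnoːɡvuːzo]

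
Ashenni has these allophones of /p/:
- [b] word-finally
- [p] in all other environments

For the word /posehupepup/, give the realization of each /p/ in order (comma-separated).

Occurrence 1 (position 1): no conditioning environment matches → elsewhere allophone [p].
Occurrence 2 (position 7): no conditioning environment matches → elsewhere allophone [p].
Occurrence 3 (position 9): no conditioning environment matches → elsewhere allophone [p].
Occurrence 4 (position 11): word-finally → [b].

[p], [p], [p], [b]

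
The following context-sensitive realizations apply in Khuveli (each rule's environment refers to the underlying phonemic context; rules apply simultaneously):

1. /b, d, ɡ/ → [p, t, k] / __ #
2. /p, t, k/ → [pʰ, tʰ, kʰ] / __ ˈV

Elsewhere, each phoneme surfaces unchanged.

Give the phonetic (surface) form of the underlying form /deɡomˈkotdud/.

[deɡomˈkʰotdut]

/d/ — word-initial; rule 1 does not apply here → [d].
/ɡ/ (between /e/ and /o/): rule 1 targets it, but not word-finally → unchanged [ɡ].
/k/ (between /m/ and /o/): immediately before a stressed vowel, so rule 2 applies → [kʰ].
/t/ (between /o/ and /d/): rule 2 targets it, but not immediately before a stressed vowel → unchanged [t].
/d/ — between /t/ and /u/; rule 1 does not apply here → [d].
/d/ — word-final, word-finally — surfaces as [t] (rule 1).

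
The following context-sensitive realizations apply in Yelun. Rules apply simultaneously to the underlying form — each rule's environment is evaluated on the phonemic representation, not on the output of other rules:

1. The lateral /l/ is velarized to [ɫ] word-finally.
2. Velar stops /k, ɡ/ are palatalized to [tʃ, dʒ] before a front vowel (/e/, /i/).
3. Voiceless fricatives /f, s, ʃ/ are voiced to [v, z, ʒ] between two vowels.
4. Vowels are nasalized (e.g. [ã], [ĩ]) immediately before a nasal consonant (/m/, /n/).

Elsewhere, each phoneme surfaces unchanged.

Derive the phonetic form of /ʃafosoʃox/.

[ʃavozoʒox]

/ʃ/ (word-initial) fails the environment for rule 3, so it stays [ʃ].
/a/ (between /ʃ/ and /f/): rule 4 targets it, but not before a nasal consonant → unchanged [a].
/f/ — between /a/ and /o/, between two vowels — surfaces as [v] (rule 3).
/o/ (between /f/ and /s/): rule 4 targets it, but not before a nasal consonant → unchanged [o].
/s/ — between /o/ and /o/, between two vowels — surfaces as [z] (rule 3).
/o/ (between /s/ and /ʃ/) is in the target of rule 4 but the environment (before a nasal consonant) is not met → [o].
/ʃ/ (between /o/ and /o/) occurs between two vowels → [ʒ] by rule 3.
/o/ (between /ʃ/ and /x/) is in the target of rule 4 but the environment (before a nasal consonant) is not met → [o].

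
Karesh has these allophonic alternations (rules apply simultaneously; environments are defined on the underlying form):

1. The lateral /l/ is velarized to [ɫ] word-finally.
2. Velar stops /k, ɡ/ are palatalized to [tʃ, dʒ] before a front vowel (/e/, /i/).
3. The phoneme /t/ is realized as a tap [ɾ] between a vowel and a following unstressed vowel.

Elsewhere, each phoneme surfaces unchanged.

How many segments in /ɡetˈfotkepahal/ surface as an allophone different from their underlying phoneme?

Segments that undergo a rule: /ɡ/ → [dʒ] (rule 2); /k/ → [tʃ] (rule 2); /l/ → [ɫ] (rule 1).
All other segments surface unchanged.

3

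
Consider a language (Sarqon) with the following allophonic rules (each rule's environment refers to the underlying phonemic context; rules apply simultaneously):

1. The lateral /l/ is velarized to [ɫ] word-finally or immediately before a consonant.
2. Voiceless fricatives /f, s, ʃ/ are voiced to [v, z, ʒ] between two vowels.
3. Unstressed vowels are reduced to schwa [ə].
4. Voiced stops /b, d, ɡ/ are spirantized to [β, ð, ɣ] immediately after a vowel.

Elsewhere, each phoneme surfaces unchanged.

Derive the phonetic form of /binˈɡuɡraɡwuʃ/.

/b/ (word-initial): rule 4 targets it, but not immediately after a vowel → unchanged [b].
/i/ (between /b/ and /n/): in an unstressed syllable, so rule 3 applies → [ə].
/n/ stays [n].
/ɡ/ — between /n/ and /u/; rule 4 does not apply here → [ɡ].
/u/ (between /ɡ/ and /ɡ/) fails the environment for rule 3, so it stays [u].
/ɡ/ (between /u/ and /r/) occurs immediately after a vowel → [ɣ] by rule 4.
/r/ (between /ɡ/ and /a/): no rule targets it → [r].
/a/ (between /r/ and /ɡ/) occurs in an unstressed syllable → [ə] by rule 3.
/ɡ/ (between /a/ and /w/) occurs immediately after a vowel → [ɣ] by rule 4.
/w/ — not in any rule's target class → [w].
Rule 3 applies to /u/ (between /w/ and /ʃ/: in an unstressed syllable) → [ə].
/ʃ/ (word-final): rule 2 targets it, but not between two vowels → unchanged [ʃ].

[bənˈɡuɣrəɣwəʃ]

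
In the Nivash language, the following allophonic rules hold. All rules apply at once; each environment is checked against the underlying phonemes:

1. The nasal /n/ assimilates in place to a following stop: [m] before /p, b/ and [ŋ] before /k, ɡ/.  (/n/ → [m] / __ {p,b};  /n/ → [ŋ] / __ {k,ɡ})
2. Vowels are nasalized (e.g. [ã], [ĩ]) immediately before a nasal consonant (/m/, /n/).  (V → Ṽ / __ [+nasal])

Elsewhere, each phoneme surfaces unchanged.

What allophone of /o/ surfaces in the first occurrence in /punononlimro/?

/o/ meets the environment for rule 2 (before a nasal consonant) → [õ].

[õ]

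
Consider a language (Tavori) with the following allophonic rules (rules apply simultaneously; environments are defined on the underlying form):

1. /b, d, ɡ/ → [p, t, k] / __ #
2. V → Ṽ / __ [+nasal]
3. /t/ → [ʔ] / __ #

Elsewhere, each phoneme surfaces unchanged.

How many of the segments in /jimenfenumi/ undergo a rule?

Segments that undergo a rule: /i/ → [ĩ] (rule 2); /e/ → [ẽ] (rule 2); /e/ → [ẽ] (rule 2); /u/ → [ũ] (rule 2).
All other segments surface unchanged.

4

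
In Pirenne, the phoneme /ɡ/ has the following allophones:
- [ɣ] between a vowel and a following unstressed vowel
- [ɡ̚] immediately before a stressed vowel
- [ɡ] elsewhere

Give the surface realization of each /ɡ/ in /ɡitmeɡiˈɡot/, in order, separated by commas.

Occurrence 1 (position 1): no conditioning environment matches → elsewhere allophone [ɡ].
Occurrence 2 (position 6): between a vowel and a following unstressed vowel → [ɣ].
Occurrence 3 (position 8): immediately before a stressed vowel → [ɡ̚].

[ɡ], [ɣ], [ɡ̚]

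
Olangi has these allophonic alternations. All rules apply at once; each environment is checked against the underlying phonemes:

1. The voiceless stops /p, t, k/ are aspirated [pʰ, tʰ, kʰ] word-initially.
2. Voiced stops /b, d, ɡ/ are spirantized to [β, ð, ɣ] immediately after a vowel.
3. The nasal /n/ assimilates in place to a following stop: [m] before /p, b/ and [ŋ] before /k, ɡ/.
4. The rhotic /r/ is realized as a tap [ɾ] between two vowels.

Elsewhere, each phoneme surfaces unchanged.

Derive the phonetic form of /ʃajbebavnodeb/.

/b/ — between /j/ and /e/; rule 2 does not apply here → [b].
/b/ — between /e/ and /a/, immediately after a vowel — surfaces as [β] (rule 2).
/n/ (between /v/ and /o/): rule 3 targets it, but not before a labial or velar stop → unchanged [n].
/d/ — between /o/ and /e/, immediately after a vowel — surfaces as [ð] (rule 2).
/b/ (word-final) occurs immediately after a vowel → [β] by rule 2.

[ʃajbeβavnoðeβ]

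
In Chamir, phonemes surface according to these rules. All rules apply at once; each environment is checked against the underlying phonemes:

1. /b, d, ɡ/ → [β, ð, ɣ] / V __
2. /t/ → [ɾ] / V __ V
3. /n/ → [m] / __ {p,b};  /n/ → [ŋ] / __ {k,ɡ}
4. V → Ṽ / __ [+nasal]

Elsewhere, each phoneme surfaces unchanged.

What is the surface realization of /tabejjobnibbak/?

/t/ (word-initial) fails the environment for rule 2, so it stays [t].
/a/ (between /t/ and /b/) fails the environment for rule 4, so it stays [a].
Rule 1 applies to /b/ (between /a/ and /e/: immediately after a vowel) → [β].
/e/ (between /b/ and /j/): rule 4 targets it, but not before a nasal consonant → unchanged [e].
/j/ (between /e/ and /j/) is unaffected → [j].
/j/ (between /j/ and /o/) is unaffected → [j].
/o/ — between /j/ and /b/; rule 4 does not apply here → [o].
Rule 1 applies to /b/ (between /o/ and /n/: immediately after a vowel) → [β].
/n/ (between /b/ and /i/): rule 3 targets it, but not before a labial or velar stop → unchanged [n].
/i/ (between /n/ and /b/): rule 4 targets it, but not before a nasal consonant → unchanged [i].
/b/ — between /i/ and /b/, immediately after a vowel — surfaces as [β] (rule 1).
/b/ (between /b/ and /a/): rule 1 targets it, but not immediately after a vowel → unchanged [b].
/a/ (between /b/ and /k/): rule 4 targets it, but not before a nasal consonant → unchanged [a].
/k/ (word-final) is unaffected → [k].

[taβejjoβniβbak]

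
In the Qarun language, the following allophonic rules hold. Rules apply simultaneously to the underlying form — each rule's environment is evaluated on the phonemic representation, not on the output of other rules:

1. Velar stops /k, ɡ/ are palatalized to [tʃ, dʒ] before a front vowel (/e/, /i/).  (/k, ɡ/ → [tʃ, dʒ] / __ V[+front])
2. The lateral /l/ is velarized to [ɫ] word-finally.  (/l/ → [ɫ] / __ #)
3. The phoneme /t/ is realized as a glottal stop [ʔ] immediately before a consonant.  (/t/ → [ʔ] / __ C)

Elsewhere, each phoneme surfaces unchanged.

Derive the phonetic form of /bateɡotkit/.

/b/ stays [b].
/a/ (between /b/ and /t/): no rule targets it → [a].
/t/ (between /a/ and /e/) is in the target of rule 3 but the environment (immediately before a consonant) is not met → [t].
/e/ (between /t/ and /ɡ/): no rule targets it → [e].
/ɡ/ (between /e/ and /o/): rule 1 targets it, but not before a front vowel → unchanged [ɡ].
/o/ stays [o].
/t/ — between /o/ and /k/, immediately before a consonant — surfaces as [ʔ] (rule 3).
/k/ — between /t/ and /i/, before a front vowel — surfaces as [tʃ] (rule 1).
/i/ stays [i].
/t/ — word-final; rule 3 does not apply here → [t].

[bateɡoʔtʃit]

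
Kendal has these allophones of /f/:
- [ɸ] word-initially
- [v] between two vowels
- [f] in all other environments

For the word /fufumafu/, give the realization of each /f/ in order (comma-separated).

[ɸ], [v], [v]

Occurrence 1 (position 1): word-initially → [ɸ].
Occurrence 2 (position 3): between two vowels → [v].
Occurrence 3 (position 7): between two vowels → [v].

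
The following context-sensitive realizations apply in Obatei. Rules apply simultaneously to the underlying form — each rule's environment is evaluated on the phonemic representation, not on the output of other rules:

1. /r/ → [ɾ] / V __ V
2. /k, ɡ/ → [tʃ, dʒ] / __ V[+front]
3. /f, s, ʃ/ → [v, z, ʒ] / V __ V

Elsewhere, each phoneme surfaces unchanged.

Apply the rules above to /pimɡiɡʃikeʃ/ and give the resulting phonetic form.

/p/ (word-initial) is unaffected → [p].
/i/ stays [i].
/m/ (between /i/ and /ɡ/) is unaffected → [m].
/ɡ/ (between /m/ and /i/): before a front vowel, so rule 2 applies → [dʒ].
/i/ (between /ɡ/ and /ɡ/): no rule targets it → [i].
/ɡ/ (between /i/ and /ʃ/) is in the target of rule 2 but the environment (before a front vowel) is not met → [ɡ].
/ʃ/ (between /ɡ/ and /i/) is in the target of rule 3 but the environment (between two vowels) is not met → [ʃ].
/i/ — not in any rule's target class → [i].
/k/ — between /i/ and /e/, before a front vowel — surfaces as [tʃ] (rule 2).
/e/ (between /k/ and /ʃ/) is unaffected → [e].
/ʃ/ (word-final) is in the target of rule 3 but the environment (between two vowels) is not met → [ʃ].

[pimdʒiɡʃitʃeʃ]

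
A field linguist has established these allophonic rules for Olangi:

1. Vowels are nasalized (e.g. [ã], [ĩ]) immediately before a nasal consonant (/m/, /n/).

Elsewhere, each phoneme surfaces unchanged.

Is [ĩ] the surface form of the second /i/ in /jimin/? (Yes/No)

Yes

Rule 1 applies to /i/ (between /m/ and /n/: before a nasal consonant) → [ĩ].
The actual realization is [ĩ], which matches [ĩ].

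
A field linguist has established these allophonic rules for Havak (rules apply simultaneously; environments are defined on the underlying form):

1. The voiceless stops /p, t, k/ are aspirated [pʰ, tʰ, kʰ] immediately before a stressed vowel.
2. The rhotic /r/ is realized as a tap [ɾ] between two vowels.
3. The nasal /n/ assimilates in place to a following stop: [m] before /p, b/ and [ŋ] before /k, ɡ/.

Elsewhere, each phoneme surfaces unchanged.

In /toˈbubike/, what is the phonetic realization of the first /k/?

[k]

/k/ (between /i/ and /e/): rule 1 targets it, but not immediately before a stressed vowel → unchanged [k].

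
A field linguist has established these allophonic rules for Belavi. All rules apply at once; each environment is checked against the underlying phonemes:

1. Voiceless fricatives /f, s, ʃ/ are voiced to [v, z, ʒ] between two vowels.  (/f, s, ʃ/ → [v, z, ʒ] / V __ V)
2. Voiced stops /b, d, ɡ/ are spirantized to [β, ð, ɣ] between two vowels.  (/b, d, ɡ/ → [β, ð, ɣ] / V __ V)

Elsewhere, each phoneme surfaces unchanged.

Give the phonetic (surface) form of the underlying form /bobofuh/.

[boβovuh]

/b/ — word-initial; rule 2 does not apply here → [b].
/o/ — not in any rule's target class → [o].
/b/ (between /o/ and /o/) occurs between two vowels → [β] by rule 2.
/o/ (between /b/ and /f/) is unaffected → [o].
/f/ (between /o/ and /u/) occurs between two vowels → [v] by rule 1.
/u/ — not in any rule's target class → [u].
/h/ (word-final): no rule targets it → [h].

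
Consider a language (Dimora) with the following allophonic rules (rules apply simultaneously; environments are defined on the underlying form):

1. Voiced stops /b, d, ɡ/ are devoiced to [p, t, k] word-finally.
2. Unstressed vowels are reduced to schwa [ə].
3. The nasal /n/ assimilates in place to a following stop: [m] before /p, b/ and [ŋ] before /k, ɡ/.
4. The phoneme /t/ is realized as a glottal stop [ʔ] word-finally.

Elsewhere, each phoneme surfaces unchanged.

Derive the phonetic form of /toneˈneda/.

/t/ (word-initial) is in the target of rule 4 but the environment (word-finally) is not met → [t].
Rule 2 applies to /o/ (between /t/ and /n/: in an unstressed syllable) → [ə].
/n/ — between /o/ and /e/; rule 3 does not apply here → [n].
/e/ — between /n/ and /n/, in an unstressed syllable — surfaces as [ə] (rule 2).
/n/ (between /e/ and /e/) fails the environment for rule 3, so it stays [n].
/e/ (between /n/ and /d/): rule 2 targets it, but not in an unstressed syllable → unchanged [e].
/d/ (between /e/ and /a/) is in the target of rule 1 but the environment (word-finally) is not met → [d].
/a/ — word-final, in an unstressed syllable — surfaces as [ə] (rule 2).

[tənəˈnedə]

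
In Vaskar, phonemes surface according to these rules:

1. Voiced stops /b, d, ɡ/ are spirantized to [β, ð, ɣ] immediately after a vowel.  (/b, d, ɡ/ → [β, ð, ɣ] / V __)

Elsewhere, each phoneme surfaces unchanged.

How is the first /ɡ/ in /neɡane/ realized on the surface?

/ɡ/ (between /e/ and /a/): immediately after a vowel, so rule 1 applies → [ɣ].

[ɣ]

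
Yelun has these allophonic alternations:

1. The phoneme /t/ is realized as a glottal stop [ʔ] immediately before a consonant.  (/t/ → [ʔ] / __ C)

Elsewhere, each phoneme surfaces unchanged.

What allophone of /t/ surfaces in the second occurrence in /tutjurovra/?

[ʔ]

/t/ (between /u/ and /j/): immediately before a consonant, so rule 1 applies → [ʔ].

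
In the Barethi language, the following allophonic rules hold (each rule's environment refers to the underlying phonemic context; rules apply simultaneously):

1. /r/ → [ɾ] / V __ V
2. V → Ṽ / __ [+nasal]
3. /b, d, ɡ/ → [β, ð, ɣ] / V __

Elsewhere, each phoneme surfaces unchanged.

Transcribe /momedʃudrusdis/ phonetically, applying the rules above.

/m/ stays [m].
/o/ (between /m/ and /m/): before a nasal consonant, so rule 2 applies → [õ].
/m/ stays [m].
/e/ (between /m/ and /d/) fails the environment for rule 2, so it stays [e].
/d/ (between /e/ and /ʃ/): immediately after a vowel, so rule 3 applies → [ð].
/ʃ/ — not in any rule's target class → [ʃ].
/u/ (between /ʃ/ and /d/) fails the environment for rule 2, so it stays [u].
/d/ (between /u/ and /r/) occurs immediately after a vowel → [ð] by rule 3.
/r/ (between /d/ and /u/) fails the environment for rule 1, so it stays [r].
/u/ (between /r/ and /s/): rule 2 targets it, but not before a nasal consonant → unchanged [u].
/s/ — not in any rule's target class → [s].
/d/ (between /s/ and /i/) is in the target of rule 3 but the environment (immediately after a vowel) is not met → [d].
/i/ — between /d/ and /s/; rule 2 does not apply here → [i].
/s/ — not in any rule's target class → [s].

[mõmeðʃuðrusdis]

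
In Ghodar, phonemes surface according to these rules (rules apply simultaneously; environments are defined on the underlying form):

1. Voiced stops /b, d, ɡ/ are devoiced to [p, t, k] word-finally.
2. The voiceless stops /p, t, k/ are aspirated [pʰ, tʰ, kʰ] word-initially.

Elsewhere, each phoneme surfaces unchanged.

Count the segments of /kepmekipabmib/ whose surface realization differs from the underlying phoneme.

Segments that undergo a rule: /k/ → [kʰ] (rule 2); /b/ → [p] (rule 1).
All other segments surface unchanged.

2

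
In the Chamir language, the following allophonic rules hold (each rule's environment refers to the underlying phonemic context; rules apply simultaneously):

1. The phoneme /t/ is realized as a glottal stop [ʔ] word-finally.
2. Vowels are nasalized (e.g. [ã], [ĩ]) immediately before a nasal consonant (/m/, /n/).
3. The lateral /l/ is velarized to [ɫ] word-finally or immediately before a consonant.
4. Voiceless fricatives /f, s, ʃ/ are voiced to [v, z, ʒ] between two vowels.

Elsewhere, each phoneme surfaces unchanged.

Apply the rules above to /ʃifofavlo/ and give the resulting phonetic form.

/ʃ/ (word-initial) is in the target of rule 4 but the environment (between two vowels) is not met → [ʃ].
/i/ (between /ʃ/ and /f/): rule 2 targets it, but not before a nasal consonant → unchanged [i].
/f/ meets the environment for rule 4 (between two vowels) → [v].
/o/ (between /f/ and /f/) fails the environment for rule 2, so it stays [o].
/f/ meets the environment for rule 4 (between two vowels) → [v].
/a/ — between /f/ and /v/; rule 2 does not apply here → [a].
/v/ (between /a/ and /l/): no rule targets it → [v].
/l/ — between /v/ and /o/; rule 3 does not apply here → [l].
/o/ (word-final): rule 2 targets it, but not before a nasal consonant → unchanged [o].

[ʃivovavlo]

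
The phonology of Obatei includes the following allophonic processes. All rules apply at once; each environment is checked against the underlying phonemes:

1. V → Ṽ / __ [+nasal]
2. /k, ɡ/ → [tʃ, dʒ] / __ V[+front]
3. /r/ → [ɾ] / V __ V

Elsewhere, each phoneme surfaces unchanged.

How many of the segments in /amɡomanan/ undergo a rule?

Segments that undergo a rule: /a/ → [ã] (rule 1); /o/ → [õ] (rule 1); /a/ → [ã] (rule 1); /a/ → [ã] (rule 1).
All other segments surface unchanged.

4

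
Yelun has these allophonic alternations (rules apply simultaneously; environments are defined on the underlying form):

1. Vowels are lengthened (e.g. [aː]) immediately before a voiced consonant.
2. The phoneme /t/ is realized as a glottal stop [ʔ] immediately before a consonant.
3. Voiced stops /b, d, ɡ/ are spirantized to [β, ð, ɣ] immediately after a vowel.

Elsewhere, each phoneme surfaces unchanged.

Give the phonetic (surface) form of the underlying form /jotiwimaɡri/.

[jotiːwiːmaːɣri]

/j/ (word-initial): no rule targets it → [j].
/o/ (between /j/ and /t/) fails the environment for rule 1, so it stays [o].
/t/ — between /o/ and /i/; rule 2 does not apply here → [t].
/i/ (between /t/ and /w/): before a voiced consonant, so rule 1 applies → [iː].
/w/ (between /i/ and /i/): no rule targets it → [w].
/i/ meets the environment for rule 1 (before a voiced consonant) → [iː].
/m/ (between /i/ and /a/) is unaffected → [m].
/a/ — between /m/ and /ɡ/, before a voiced consonant — surfaces as [aː] (rule 1).
Rule 3 applies to /ɡ/ (between /a/ and /r/: immediately after a vowel) → [ɣ].
/r/ stays [r].
/i/ (word-final) fails the environment for rule 1, so it stays [i].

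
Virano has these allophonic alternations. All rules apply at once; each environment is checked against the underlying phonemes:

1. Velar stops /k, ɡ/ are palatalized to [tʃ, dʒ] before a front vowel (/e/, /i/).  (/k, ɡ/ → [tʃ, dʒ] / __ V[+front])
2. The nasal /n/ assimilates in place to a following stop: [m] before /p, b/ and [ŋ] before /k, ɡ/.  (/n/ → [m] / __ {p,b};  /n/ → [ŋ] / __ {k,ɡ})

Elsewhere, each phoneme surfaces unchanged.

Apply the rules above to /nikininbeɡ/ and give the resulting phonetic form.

[nitʃinimbeɡ]

/n/ (word-initial) fails the environment for rule 2, so it stays [n].
/i/ (between /n/ and /k/): no rule targets it → [i].
/k/ (between /i/ and /i/) occurs before a front vowel → [tʃ] by rule 1.
/i/ stays [i].
/n/ (between /i/ and /i/) is in the target of rule 2 but the environment (before a labial or velar stop) is not met → [n].
/i/ — not in any rule's target class → [i].
/n/ — between /i/ and /b/, before a labial or velar stop — surfaces as [m] (rule 2).
/b/ (between /n/ and /e/) is unaffected → [b].
/e/ stays [e].
/ɡ/ (word-final) fails the environment for rule 1, so it stays [ɡ].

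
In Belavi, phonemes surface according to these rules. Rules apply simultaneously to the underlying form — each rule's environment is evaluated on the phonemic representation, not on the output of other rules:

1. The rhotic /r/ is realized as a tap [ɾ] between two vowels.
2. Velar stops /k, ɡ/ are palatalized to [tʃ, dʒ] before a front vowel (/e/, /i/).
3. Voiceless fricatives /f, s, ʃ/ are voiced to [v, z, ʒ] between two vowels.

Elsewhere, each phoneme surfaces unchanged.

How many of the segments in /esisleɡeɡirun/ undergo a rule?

Segments that undergo a rule: /s/ → [z] (rule 3); /ɡ/ → [dʒ] (rule 2); /ɡ/ → [dʒ] (rule 2); /r/ → [ɾ] (rule 1).
All other segments surface unchanged.

4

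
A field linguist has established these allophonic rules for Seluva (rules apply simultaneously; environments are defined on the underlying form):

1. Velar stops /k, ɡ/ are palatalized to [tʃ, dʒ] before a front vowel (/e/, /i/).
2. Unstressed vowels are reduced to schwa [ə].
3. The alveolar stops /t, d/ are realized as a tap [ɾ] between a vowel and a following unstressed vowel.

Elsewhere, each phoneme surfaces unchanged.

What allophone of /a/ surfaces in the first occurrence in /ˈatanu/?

/a/ (word-initial): rule 2 targets it, but not in an unstressed syllable → unchanged [a].

[a]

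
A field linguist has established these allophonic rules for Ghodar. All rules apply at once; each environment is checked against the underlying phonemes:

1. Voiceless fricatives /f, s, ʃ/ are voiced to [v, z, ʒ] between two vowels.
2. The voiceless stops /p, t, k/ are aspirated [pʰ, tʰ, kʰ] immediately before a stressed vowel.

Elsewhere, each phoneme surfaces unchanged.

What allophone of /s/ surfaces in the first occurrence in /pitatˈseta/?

/s/ (between /t/ and /e/) is in the target of rule 1 but the environment (between two vowels) is not met → [s].

[s]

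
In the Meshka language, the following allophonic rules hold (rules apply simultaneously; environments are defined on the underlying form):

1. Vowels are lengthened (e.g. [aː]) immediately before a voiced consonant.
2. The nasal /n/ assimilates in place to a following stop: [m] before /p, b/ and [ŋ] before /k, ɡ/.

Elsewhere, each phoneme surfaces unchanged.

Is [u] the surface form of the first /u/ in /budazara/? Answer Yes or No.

No

/u/ (between /b/ and /d/) occurs before a voiced consonant → [uː] by rule 1.
The actual realization is [uː], not [u].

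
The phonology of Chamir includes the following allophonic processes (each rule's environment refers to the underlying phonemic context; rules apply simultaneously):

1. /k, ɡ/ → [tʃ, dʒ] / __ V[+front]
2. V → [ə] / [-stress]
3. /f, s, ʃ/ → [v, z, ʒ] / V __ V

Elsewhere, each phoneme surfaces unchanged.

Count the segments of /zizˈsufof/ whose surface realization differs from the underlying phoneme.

3

Segments that undergo a rule: /i/ → [ə] (rule 2); /f/ → [v] (rule 3); /o/ → [ə] (rule 2).
All other segments surface unchanged.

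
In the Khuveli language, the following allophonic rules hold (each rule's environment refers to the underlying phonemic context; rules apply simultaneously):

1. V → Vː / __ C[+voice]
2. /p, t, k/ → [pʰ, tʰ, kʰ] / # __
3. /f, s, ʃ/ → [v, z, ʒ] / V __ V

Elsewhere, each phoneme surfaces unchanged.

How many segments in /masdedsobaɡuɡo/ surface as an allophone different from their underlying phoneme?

4

Segments that undergo a rule: /e/ → [eː] (rule 1); /o/ → [oː] (rule 1); /a/ → [aː] (rule 1); /u/ → [uː] (rule 1).
All other segments surface unchanged.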